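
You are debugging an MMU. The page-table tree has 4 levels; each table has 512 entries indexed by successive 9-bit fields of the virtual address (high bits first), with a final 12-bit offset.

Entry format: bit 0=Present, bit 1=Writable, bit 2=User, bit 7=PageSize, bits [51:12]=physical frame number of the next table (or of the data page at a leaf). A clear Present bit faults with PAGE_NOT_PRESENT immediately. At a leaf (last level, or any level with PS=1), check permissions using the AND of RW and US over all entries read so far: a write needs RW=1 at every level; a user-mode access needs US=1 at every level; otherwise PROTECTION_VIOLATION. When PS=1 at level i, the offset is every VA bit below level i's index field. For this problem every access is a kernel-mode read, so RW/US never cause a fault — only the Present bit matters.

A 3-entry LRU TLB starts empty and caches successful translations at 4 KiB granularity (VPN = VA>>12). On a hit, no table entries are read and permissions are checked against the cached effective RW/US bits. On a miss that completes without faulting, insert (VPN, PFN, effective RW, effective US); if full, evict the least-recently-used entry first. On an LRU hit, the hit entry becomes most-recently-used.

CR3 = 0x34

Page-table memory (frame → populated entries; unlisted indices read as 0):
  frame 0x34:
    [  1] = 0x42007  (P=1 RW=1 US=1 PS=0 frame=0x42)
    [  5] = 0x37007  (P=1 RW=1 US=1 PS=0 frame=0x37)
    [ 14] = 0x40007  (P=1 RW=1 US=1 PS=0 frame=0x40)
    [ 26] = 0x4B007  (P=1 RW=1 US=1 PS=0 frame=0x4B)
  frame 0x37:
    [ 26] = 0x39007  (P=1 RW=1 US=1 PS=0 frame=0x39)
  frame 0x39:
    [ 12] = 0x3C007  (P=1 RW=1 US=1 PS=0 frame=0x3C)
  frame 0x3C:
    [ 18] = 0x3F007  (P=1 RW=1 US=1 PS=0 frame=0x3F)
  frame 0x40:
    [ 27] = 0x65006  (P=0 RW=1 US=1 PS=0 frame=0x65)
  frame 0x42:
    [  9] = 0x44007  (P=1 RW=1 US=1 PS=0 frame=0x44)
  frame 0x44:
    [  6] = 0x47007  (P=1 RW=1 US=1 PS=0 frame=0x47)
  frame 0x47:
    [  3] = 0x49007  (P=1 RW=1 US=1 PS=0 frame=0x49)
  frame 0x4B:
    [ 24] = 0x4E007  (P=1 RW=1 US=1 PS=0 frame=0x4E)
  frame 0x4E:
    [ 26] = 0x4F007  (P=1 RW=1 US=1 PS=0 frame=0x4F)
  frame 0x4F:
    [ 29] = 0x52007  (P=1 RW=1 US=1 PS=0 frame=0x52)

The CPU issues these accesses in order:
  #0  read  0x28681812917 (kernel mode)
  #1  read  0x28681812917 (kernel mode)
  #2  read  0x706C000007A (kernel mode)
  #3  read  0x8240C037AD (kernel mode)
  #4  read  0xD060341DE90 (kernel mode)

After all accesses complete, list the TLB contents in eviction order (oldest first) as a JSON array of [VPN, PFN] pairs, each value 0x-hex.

Per-access translation:
#0 VA=0x28681812917 (r,kernel):
  L0 @0x34[5] → 0x37007  P=1,RW=1,US=1,PS=0
  L1 @0x37[26] → 0x39007  P=1,RW=1,US=1,PS=0
  L2 @0x39[12] → 0x3C007  P=1,RW=1,US=1,PS=0
  L3 @0x3C[18] → 0x3F007  P=1,RW=1,US=1,PS=0
  → PA=0x3F917  (4 entries read)
#1 VA=0x28681812917 (r,kernel):
  TLB hit vpn=0x28681812 → PA=0x3F917
#2 VA=0x706C000007A (r,kernel):
  L0 @0x34[14] → 0x40007  P=1,RW=1,US=1,PS=0
  L1 @0x40[27] → 0x65006  P=0,RW=1,US=1,PS=0
  ⇒ fault: PAGE_NOT_PRESENT  — 2 lookups
#3 VA=0x8240C037AD (r,kernel):
  L0 @0x34[1] → 0x42007  P=1,RW=1,US=1,PS=0
  L1 @0x42[9] → 0x44007  P=1,RW=1,US=1,PS=0
  L2 @0x44[6] → 0x47007  P=1,RW=1,US=1,PS=0
  L3 @0x47[3] → 0x49007  P=1,RW=1,US=1,PS=0
  → PA=0x497AD  (4 entries read)
#4 VA=0xD060341DE90 (r,kernel):
  L0 @0x34[26] → 0x4B007  P=1,RW=1,US=1,PS=0
  L1 @0x4B[24] → 0x4E007  P=1,RW=1,US=1,PS=0
  L2 @0x4E[26] → 0x4F007  P=1,RW=1,US=1,PS=0
  L3 @0x4F[29] → 0x52007  P=1,RW=1,US=1,PS=0
  → PA=0x52E90  (4 entries read)

TLB: [["0x28681812", "0x3F"], ["0x8240C03", "0x49"], ["0xD060341D", "0x52"]]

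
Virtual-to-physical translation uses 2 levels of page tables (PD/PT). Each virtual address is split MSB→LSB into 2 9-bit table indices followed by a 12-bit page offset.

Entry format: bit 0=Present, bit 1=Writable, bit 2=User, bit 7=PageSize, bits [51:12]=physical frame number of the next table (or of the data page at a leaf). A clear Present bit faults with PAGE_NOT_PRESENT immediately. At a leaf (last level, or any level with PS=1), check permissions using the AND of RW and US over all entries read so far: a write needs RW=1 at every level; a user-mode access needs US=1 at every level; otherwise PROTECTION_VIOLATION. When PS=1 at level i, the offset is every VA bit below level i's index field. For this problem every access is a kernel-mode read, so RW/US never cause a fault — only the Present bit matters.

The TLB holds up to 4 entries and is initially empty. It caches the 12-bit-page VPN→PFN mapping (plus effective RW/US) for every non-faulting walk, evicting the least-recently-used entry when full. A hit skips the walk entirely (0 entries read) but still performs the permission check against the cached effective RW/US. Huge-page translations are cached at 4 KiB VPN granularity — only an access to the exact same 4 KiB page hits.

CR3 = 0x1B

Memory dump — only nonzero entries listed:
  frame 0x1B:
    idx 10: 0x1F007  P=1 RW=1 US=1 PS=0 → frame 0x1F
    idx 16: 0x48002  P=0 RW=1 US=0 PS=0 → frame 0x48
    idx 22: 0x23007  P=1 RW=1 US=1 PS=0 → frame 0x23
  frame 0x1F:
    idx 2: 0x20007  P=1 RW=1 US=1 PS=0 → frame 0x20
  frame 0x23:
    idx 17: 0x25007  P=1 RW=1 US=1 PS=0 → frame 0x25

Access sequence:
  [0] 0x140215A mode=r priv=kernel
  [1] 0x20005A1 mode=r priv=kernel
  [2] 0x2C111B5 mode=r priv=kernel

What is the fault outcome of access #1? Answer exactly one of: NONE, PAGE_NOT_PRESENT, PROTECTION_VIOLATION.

Per-access translation:
#0 VA=0x140215A (r,kernel):
  lvl0: tbl 0x1B, slot 10 ⇒ 0x1F007 (P1/RW1/US1/PS0)
  lvl1: tbl 0x1F, slot 2 ⇒ 0x20007 (P1/RW1/US1/PS0)
  ⇒ phys 0x2015A  [2 reads]
#1 VA=0x20005A1 (r,kernel):
  lvl0: tbl 0x1B, slot 16 ⇒ 0x48002 (P0/RW1/US0/PS0)
  ⇒ fault: PAGE_NOT_PRESENT  — 1 lookups
#2 VA=0x2C111B5 (r,kernel):
  lvl0: tbl 0x1B, slot 22 ⇒ 0x23007 (P1/RW1/US1/PS0)
  lvl1: tbl 0x23, slot 17 ⇒ 0x25007 (P1/RW1/US1/PS0)
  ⇒ phys 0x251B5  [2 reads]

Access #1 fault: PAGE_NOT_PRESENT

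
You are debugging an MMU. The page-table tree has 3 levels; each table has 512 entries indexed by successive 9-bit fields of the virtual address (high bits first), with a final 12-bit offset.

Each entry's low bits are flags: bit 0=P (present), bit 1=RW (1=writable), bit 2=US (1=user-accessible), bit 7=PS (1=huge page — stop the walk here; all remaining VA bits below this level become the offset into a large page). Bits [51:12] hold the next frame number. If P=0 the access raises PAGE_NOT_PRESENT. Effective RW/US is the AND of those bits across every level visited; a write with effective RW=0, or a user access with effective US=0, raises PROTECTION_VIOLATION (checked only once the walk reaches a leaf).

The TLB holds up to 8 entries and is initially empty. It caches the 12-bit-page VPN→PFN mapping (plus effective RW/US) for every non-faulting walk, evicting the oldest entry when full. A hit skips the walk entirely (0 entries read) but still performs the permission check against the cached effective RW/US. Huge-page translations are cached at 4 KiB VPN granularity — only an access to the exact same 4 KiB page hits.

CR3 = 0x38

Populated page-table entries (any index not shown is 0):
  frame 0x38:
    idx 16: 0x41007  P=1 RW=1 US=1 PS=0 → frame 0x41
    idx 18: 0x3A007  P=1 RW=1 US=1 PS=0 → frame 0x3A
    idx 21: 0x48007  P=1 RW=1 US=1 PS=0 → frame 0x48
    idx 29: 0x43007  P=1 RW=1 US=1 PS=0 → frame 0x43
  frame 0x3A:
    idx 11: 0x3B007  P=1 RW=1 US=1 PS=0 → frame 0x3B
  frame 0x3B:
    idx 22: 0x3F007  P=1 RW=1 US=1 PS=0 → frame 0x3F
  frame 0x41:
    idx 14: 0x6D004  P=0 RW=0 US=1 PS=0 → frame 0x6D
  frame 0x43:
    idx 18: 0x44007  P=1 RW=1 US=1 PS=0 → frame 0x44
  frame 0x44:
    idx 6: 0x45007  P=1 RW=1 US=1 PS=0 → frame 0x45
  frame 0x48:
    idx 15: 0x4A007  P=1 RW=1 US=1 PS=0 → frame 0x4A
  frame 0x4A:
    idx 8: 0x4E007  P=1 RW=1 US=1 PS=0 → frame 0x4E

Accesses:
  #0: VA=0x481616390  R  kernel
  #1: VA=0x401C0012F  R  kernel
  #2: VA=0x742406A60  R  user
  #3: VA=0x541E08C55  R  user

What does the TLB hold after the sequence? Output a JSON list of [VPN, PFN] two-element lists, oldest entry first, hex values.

Trace:
#0 VA=0x481616390 (r,kernel):
  L0: frame=0x38 idx=18 entry=0x3A007 [P=1 RW=1 US=1 PS=0]
  L1: frame=0x3A idx=11 entry=0x3B007 [P=1 RW=1 US=1 PS=0]
  L2: frame=0x3B idx=22 entry=0x3F007 [P=1 RW=1 US=1 PS=0]
  ✓ 0x3F390  — 3 lookups
#1 VA=0x401C0012F (r,kernel):
  L0: frame=0x38 idx=16 entry=0x41007 [P=1 RW=1 US=1 PS=0]
  L1: frame=0x41 idx=14 entry=0x6D004 [P=0 RW=0 US=1 PS=0]
  ⇒ fault: PAGE_NOT_PRESENT  — 2 lookups
#2 VA=0x742406A60 (r,user):
  L0: frame=0x38 idx=29 entry=0x43007 [P=1 RW=1 US=1 PS=0]
  L1: frame=0x43 idx=18 entry=0x44007 [P=1 RW=1 US=1 PS=0]
  L2: frame=0x44 idx=6 entry=0x45007 [P=1 RW=1 US=1 PS=0]
  ✓ 0x45A60  — 3 lookups
#3 VA=0x541E08C55 (r,user):
  L0: frame=0x38 idx=21 entry=0x48007 [P=1 RW=1 US=1 PS=0]
  L1: frame=0x48 idx=15 entry=0x4A007 [P=1 RW=1 US=1 PS=0]
  L2: frame=0x4A idx=8 entry=0x4E007 [P=1 RW=1 US=1 PS=0]
  ✓ 0x4EC55  — 3 lookups

TLB: [["0x481616", "0x3F"], ["0x742406", "0x45"], ["0x541E08", "0x4E"]]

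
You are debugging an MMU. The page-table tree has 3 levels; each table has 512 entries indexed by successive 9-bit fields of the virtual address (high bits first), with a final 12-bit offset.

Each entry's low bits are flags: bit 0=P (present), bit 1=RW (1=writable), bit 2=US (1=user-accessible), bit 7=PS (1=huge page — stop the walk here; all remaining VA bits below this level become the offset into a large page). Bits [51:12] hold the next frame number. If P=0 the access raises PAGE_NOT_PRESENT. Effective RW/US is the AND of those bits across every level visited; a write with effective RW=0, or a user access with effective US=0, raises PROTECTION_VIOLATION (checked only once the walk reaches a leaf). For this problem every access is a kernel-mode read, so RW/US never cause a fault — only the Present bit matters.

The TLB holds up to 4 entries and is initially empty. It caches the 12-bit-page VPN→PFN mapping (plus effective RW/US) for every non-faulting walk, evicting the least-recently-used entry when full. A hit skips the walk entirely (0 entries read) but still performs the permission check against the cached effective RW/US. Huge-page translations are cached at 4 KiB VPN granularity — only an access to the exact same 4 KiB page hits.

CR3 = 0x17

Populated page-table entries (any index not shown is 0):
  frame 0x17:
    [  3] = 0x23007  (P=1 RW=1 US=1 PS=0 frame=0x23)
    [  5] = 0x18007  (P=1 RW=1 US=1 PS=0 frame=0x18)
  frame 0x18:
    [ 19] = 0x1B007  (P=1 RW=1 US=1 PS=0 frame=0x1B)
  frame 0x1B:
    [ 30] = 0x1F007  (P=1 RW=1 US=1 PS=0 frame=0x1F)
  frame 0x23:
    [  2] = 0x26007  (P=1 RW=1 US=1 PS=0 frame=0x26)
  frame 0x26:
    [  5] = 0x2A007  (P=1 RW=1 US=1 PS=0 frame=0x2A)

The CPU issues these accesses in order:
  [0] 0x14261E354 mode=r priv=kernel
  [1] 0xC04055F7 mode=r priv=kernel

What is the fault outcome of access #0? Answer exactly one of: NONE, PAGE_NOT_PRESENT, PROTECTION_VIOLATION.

Trace:
#0 VA=0x14261E354 (r,kernel):
  [0] read 0x17 idx=5: raw=0x18007 flags P=1 W=1 U=1 S=0
  [1] read 0x18 idx=19: raw=0x1B007 flags P=1 W=1 U=1 S=0
  [2] read 0x1B idx=30: raw=0x1F007 flags P=1 W=1 U=1 S=0
  ⇒ phys 0x1F354  [3 reads]
#1 VA=0xC04055F7 (r,kernel):
  [0] read 0x17 idx=3: raw=0x23007 flags P=1 W=1 U=1 S=0
  [1] read 0x23 idx=2: raw=0x26007 flags P=1 W=1 U=1 S=0
  [2] read 0x26 idx=5: raw=0x2A007 flags P=1 W=1 U=1 S=0
  ⇒ phys 0x2A5F7  [3 reads]

Access #0 fault: NONE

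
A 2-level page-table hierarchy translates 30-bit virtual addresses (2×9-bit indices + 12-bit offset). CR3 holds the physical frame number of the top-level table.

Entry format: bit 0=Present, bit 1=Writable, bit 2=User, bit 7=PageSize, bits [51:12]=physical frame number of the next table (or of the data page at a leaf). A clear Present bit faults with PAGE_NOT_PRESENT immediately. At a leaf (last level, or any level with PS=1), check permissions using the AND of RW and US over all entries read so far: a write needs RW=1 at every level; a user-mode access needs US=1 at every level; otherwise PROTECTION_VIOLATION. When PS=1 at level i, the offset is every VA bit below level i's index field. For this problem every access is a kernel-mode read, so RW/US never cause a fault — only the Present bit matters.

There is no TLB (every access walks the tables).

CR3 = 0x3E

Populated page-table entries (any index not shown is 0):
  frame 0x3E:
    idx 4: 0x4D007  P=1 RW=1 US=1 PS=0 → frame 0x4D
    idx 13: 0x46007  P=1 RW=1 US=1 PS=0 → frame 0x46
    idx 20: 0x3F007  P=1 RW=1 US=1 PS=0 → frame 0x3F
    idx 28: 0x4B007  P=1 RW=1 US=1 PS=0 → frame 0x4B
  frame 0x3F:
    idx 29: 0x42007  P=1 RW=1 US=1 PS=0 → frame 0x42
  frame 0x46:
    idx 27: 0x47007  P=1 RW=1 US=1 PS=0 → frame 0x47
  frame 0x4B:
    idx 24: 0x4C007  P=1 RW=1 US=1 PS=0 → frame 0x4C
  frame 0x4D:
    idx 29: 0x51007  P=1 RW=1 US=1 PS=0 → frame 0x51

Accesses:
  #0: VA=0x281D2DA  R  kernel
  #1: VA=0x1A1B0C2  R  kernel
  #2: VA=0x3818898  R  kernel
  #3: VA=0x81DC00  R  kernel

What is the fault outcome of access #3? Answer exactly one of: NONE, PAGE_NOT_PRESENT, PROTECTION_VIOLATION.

Walk each access:
#0 VA=0x281D2DA (r,kernel):
  [0] read 0x3E idx=20: raw=0x3F007 flags P=1 W=1 U=1 S=0
  [1] read 0x3F idx=29: raw=0x42007 flags P=1 W=1 U=1 S=0
  ✓ 0x422DA  — 2 lookups
#1 VA=0x1A1B0C2 (r,kernel):
  [0] read 0x3E idx=13: raw=0x46007 flags P=1 W=1 U=1 S=0
  [1] read 0x46 idx=27: raw=0x47007 flags P=1 W=1 U=1 S=0
  ✓ 0x470C2  — 2 lookups
#2 VA=0x3818898 (r,kernel):
  [0] read 0x3E idx=28: raw=0x4B007 flags P=1 W=1 U=1 S=0
  [1] read 0x4B idx=24: raw=0x4C007 flags P=1 W=1 U=1 S=0
  ✓ 0x4C898  — 2 lookups
#3 VA=0x81DC00 (r,kernel):
  [0] read 0x3E idx=4: raw=0x4D007 flags P=1 W=1 U=1 S=0
  [1] read 0x4D idx=29: raw=0x51007 flags P=1 W=1 U=1 S=0
  ✓ 0x51C00  — 2 lookups

Access #3 fault: NONE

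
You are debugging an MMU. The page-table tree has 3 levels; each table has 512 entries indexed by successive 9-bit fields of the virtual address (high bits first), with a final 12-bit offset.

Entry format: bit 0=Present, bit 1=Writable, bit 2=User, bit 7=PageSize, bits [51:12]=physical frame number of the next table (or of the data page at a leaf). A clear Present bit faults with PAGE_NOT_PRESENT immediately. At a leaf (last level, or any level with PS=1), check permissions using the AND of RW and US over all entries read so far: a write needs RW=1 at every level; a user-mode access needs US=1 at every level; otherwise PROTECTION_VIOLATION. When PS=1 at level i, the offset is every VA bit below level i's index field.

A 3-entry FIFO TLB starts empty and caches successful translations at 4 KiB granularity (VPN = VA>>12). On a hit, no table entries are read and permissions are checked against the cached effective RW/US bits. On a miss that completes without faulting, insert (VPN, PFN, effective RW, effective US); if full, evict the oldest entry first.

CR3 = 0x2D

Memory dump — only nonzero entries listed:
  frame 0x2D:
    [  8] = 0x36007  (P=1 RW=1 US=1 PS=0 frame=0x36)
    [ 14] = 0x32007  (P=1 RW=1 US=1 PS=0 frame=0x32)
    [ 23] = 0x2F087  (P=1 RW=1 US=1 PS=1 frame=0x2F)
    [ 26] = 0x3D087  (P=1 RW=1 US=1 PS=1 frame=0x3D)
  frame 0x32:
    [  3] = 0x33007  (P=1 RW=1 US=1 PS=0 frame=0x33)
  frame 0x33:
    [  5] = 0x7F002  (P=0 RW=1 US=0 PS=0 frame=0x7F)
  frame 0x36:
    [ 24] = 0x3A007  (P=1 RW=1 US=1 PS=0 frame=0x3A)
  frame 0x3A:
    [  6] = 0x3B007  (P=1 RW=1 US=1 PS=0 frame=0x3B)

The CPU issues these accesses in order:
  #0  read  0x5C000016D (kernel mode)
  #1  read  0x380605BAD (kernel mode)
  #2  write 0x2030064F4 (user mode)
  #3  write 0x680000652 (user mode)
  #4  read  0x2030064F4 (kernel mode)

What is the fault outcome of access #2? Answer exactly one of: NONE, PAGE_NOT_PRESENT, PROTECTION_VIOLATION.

Walk each access:
#0 VA=0x5C000016D (r,kernel):
  lvl0: tbl 0x2D, slot 23 ⇒ 0x2F087 (P1/RW1/US1/PS1)
  ✓ 0x2F16D (huge @L0)  — 1 lookups
#1 VA=0x380605BAD (r,kernel):
  lvl0: tbl 0x2D, slot 14 ⇒ 0x32007 (P1/RW1/US1/PS0)
  lvl1: tbl 0x32, slot 3 ⇒ 0x33007 (P1/RW1/US1/PS0)
  lvl2: tbl 0x33, slot 5 ⇒ 0x7F002 (P0/RW1/US0/PS0)
  → PAGE_NOT_PRESENT  (3 entries read)
#2 VA=0x2030064F4 (w,user):
  lvl0: tbl 0x2D, slot 8 ⇒ 0x36007 (P1/RW1/US1/PS0)
  lvl1: tbl 0x36, slot 24 ⇒ 0x3A007 (P1/RW1/US1/PS0)
  lvl2: tbl 0x3A, slot 6 ⇒ 0x3B007 (P1/RW1/US1/PS0)
  ✓ 0x3B4F4  — 3 lookups
#3 VA=0x680000652 (w,user):
  lvl0: tbl 0x2D, slot 26 ⇒ 0x3D087 (P1/RW1/US1/PS1)
  ✓ 0x3D652 (huge @L0)  — 1 lookups
#4 VA=0x2030064F4 (r,kernel):
  TLB hit vpn=0x203006 → PA=0x3B4F4

Access #2 fault: NONE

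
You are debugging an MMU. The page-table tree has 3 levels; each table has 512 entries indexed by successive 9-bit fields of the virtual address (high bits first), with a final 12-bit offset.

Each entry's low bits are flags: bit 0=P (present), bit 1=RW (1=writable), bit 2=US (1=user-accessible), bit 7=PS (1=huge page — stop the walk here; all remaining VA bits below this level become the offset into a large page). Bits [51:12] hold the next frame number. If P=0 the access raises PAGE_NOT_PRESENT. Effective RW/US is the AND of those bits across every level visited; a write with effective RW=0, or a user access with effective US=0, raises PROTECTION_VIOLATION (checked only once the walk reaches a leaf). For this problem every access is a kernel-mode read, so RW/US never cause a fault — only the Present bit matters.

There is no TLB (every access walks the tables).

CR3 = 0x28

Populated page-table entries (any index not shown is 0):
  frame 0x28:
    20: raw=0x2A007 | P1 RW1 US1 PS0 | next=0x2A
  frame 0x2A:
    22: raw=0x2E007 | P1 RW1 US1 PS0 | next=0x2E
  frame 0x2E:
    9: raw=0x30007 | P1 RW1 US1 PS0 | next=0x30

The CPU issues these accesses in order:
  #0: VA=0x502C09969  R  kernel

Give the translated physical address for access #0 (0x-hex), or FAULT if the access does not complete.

Per-access translation:
#0 VA=0x502C09969 (r,kernel):
  [0] read 0x28 idx=20: raw=0x2A007 flags P=1 W=1 U=1 S=0
  [1] read 0x2A idx=22: raw=0x2E007 flags P=1 W=1 U=1 S=0
  [2] read 0x2E idx=9: raw=0x30007 flags P=1 W=1 U=1 S=0
  ✓ 0x30969  — 3 lookups

Access #0 PA: 0x30969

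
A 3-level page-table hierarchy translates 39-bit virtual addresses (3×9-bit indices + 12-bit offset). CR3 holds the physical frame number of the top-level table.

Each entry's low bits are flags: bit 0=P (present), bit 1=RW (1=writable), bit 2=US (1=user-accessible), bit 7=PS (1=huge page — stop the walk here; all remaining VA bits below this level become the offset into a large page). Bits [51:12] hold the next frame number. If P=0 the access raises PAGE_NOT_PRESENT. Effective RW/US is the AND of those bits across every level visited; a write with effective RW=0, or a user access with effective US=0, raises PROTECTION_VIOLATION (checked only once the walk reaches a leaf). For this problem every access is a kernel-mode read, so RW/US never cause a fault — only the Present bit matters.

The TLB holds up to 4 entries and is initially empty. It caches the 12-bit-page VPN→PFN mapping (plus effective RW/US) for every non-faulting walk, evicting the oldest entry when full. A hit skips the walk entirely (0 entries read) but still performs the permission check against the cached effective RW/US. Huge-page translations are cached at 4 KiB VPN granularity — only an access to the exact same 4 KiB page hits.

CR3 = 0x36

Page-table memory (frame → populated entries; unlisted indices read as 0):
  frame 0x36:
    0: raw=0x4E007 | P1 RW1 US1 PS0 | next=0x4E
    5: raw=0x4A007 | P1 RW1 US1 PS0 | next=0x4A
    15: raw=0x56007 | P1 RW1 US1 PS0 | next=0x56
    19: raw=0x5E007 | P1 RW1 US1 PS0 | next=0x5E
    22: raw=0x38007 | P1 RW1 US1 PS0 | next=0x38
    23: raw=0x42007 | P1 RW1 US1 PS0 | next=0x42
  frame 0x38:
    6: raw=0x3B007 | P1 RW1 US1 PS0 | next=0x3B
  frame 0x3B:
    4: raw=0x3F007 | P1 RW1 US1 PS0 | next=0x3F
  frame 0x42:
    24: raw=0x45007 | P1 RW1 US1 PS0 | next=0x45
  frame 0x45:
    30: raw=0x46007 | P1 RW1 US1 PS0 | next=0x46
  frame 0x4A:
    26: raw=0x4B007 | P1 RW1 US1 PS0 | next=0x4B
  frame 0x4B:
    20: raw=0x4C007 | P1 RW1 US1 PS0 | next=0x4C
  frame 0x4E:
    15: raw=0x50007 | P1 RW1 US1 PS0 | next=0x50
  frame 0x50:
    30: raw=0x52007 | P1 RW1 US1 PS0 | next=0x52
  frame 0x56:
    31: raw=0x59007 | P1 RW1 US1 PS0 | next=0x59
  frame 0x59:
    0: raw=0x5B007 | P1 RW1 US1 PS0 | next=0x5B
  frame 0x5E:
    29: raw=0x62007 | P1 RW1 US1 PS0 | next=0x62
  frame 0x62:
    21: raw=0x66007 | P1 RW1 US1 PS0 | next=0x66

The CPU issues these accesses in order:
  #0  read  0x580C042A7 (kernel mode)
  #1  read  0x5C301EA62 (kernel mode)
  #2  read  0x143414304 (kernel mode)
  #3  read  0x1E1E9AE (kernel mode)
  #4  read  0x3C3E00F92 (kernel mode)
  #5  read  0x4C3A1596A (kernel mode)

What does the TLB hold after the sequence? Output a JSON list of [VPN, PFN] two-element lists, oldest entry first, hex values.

Walk each access:
#0 VA=0x580C042A7 (r,kernel):
  lvl0: tbl 0x36, slot 22 ⇒ 0x38007 (P1/RW1/US1/PS0)
  lvl1: tbl 0x38, slot 6 ⇒ 0x3B007 (P1/RW1/US1/PS0)
  lvl2: tbl 0x3B, slot 4 ⇒ 0x3F007 (P1/RW1/US1/PS0)
  → PA=0x3F2A7  (3 entries read)
#1 VA=0x5C301EA62 (r,kernel):
  lvl0: tbl 0x36, slot 23 ⇒ 0x42007 (P1/RW1/US1/PS0)
  lvl1: tbl 0x42, slot 24 ⇒ 0x45007 (P1/RW1/US1/PS0)
  lvl2: tbl 0x45, slot 30 ⇒ 0x46007 (P1/RW1/US1/PS0)
  → PA=0x46A62  (3 entries read)
#2 VA=0x143414304 (r,kernel):
  lvl0: tbl 0x36, slot 5 ⇒ 0x4A007 (P1/RW1/US1/PS0)
  lvl1: tbl 0x4A, slot 26 ⇒ 0x4B007 (P1/RW1/US1/PS0)
  lvl2: tbl 0x4B, slot 20 ⇒ 0x4C007 (P1/RW1/US1/PS0)
  → PA=0x4C304  (3 entries read)
#3 VA=0x1E1E9AE (r,kernel):
  lvl0: tbl 0x36, slot 0 ⇒ 0x4E007 (P1/RW1/US1/PS0)
  lvl1: tbl 0x4E, slot 15 ⇒ 0x50007 (P1/RW1/US1/PS0)
  lvl2: tbl 0x50, slot 30 ⇒ 0x52007 (P1/RW1/US1/PS0)
  → PA=0x529AE  (3 entries read)
#4 VA=0x3C3E00F92 (r,kernel):
  lvl0: tbl 0x36, slot 15 ⇒ 0x56007 (P1/RW1/US1/PS0)
  lvl1: tbl 0x56, slot 31 ⇒ 0x59007 (P1/RW1/US1/PS0)
  lvl2: tbl 0x59, slot 0 ⇒ 0x5B007 (P1/RW1/US1/PS0)
  → PA=0x5BF92  (3 entries read)
#5 VA=0x4C3A1596A (r,kernel):
  lvl0: tbl 0x36, slot 19 ⇒ 0x5E007 (P1/RW1/US1/PS0)
  lvl1: tbl 0x5E, slot 29 ⇒ 0x62007 (P1/RW1/US1/PS0)
  lvl2: tbl 0x62, slot 21 ⇒ 0x66007 (P1/RW1/US1/PS0)
  → PA=0x6696A  (3 entries read)

TLB: [["0x143414", "0x4C"], ["0x1E1E", "0x52"], ["0x3C3E00", "0x5B"], ["0x4C3A15", "0x66"]]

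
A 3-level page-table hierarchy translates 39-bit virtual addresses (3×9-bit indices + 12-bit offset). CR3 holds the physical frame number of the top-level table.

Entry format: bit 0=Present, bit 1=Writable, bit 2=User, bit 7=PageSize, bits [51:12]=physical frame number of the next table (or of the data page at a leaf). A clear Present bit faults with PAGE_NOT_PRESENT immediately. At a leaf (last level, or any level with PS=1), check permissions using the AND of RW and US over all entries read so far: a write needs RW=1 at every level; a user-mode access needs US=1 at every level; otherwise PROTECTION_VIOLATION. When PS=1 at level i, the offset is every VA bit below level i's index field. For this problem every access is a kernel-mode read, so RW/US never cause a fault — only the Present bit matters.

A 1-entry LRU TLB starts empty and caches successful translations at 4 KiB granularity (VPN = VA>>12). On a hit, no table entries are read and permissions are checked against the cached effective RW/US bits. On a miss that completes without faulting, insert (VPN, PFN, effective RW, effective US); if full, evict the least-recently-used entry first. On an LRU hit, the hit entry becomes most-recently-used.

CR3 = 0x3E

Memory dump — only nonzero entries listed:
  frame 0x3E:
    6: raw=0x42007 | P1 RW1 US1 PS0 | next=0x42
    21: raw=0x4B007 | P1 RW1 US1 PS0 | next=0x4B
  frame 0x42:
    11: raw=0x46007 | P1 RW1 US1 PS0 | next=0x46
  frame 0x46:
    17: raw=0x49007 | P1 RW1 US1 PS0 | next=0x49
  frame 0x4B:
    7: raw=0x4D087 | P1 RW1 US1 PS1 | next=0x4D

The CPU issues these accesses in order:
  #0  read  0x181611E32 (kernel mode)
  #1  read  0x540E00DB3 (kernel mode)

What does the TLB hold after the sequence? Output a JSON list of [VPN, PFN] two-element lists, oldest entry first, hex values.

Walk each access:
#0 VA=0x181611E32 (r,kernel):
  [0] read 0x3E idx=6: raw=0x42007 flags P=1 W=1 U=1 S=0
  [1] read 0x42 idx=11: raw=0x46007 flags P=1 W=1 U=1 S=0
  [2] read 0x46 idx=17: raw=0x49007 flags P=1 W=1 U=1 S=0
  ✓ 0x49E32  — 3 lookups
#1 VA=0x540E00DB3 (r,kernel):
  [0] read 0x3E idx=21: raw=0x4B007 flags P=1 W=1 U=1 S=0
  [1] read 0x4B idx=7: raw=0x4D087 flags P=1 W=1 U=1 S=1
  ✓ 0x4DDB3 (huge @L1)  — 2 lookups

TLB: [["0x540E00", "0x4D"]]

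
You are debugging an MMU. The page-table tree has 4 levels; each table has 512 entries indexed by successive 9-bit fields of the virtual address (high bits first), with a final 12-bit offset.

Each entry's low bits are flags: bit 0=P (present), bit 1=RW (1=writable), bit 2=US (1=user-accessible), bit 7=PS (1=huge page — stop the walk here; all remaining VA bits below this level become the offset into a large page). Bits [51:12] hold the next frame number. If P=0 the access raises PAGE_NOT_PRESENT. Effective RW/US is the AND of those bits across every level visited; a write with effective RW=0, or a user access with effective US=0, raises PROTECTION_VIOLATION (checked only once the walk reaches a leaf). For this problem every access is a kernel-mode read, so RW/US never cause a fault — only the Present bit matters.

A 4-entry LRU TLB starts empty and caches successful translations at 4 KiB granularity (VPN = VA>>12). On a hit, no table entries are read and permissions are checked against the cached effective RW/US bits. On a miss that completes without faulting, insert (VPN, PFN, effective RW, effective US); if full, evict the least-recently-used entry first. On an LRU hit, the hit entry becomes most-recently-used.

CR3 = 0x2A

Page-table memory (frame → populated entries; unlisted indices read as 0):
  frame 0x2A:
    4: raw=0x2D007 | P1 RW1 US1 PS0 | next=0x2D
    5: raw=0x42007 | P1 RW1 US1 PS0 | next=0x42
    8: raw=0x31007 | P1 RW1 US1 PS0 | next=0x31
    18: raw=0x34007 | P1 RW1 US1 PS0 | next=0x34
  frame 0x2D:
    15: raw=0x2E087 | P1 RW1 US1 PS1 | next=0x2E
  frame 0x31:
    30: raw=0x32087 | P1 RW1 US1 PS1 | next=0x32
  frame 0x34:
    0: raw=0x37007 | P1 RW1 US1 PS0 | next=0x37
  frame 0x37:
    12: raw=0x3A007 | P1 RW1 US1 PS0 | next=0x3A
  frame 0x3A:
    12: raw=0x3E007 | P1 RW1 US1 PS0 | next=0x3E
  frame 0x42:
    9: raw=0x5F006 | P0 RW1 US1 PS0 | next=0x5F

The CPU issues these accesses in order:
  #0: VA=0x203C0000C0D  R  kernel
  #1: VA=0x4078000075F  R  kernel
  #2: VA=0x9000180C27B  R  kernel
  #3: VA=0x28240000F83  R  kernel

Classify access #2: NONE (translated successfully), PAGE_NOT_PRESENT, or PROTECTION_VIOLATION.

Per-access translation:
#0 VA=0x203C0000C0D (r,kernel):
  [0] read 0x2A idx=4: raw=0x2D007 flags P=1 W=1 U=1 S=0
  [1] read 0x2D idx=15: raw=0x2E087 flags P=1 W=1 U=1 S=1
  ✓ 0x2EC0D (huge @L1)  — 2 lookups
#1 VA=0x4078000075F (r,kernel):
  [0] read 0x2A idx=8: raw=0x31007 flags P=1 W=1 U=1 S=0
  [1] read 0x31 idx=30: raw=0x32087 flags P=1 W=1 U=1 S=1
  ✓ 0x3275F (huge @L1)  — 2 lookups
#2 VA=0x9000180C27B (r,kernel):
  [0] read 0x2A idx=18: raw=0x34007 flags P=1 W=1 U=1 S=0
  [1] read 0x34 idx=0: raw=0x37007 flags P=1 W=1 U=1 S=0
  [2] read 0x37 idx=12: raw=0x3A007 flags P=1 W=1 U=1 S=0
  [3] read 0x3A idx=12: raw=0x3E007 flags P=1 W=1 U=1 S=0
  ✓ 0x3E27B  — 4 lookups
#3 VA=0x28240000F83 (r,kernel):
  [0] read 0x2A idx=5: raw=0x42007 flags P=1 W=1 U=1 S=0
  [1] read 0x42 idx=9: raw=0x5F006 flags P=0 W=1 U=1 S=0
  → PAGE_NOT_PRESENT  (2 entries read)

Access #2 fault: NONE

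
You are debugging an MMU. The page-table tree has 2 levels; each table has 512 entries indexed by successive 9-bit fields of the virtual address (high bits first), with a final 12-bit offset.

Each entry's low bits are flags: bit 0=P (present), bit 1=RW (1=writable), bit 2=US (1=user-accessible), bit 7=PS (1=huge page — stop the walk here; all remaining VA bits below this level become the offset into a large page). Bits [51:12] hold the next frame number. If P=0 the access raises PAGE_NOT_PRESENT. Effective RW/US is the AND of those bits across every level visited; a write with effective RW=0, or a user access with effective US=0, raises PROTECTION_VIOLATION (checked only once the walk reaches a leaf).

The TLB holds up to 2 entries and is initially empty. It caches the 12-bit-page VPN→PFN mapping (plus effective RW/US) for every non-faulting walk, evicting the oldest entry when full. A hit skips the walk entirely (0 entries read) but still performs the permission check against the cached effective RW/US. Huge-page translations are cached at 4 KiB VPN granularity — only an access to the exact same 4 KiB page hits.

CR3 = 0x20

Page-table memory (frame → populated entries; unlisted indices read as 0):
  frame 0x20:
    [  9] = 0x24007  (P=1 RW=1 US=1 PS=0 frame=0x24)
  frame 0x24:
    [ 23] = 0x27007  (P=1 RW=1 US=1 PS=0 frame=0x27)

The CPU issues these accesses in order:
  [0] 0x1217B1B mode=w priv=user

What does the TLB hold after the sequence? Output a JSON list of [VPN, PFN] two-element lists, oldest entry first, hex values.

Trace:
#0 VA=0x1217B1B (w,user):
  lvl0: tbl 0x20, slot 9 ⇒ 0x24007 (P1/RW1/US1/PS0)
  lvl1: tbl 0x24, slot 23 ⇒ 0x27007 (P1/RW1/US1/PS0)
  ⇒ phys 0x27B1B  [2 reads]

TLB: [["0x1217", "0x27"]]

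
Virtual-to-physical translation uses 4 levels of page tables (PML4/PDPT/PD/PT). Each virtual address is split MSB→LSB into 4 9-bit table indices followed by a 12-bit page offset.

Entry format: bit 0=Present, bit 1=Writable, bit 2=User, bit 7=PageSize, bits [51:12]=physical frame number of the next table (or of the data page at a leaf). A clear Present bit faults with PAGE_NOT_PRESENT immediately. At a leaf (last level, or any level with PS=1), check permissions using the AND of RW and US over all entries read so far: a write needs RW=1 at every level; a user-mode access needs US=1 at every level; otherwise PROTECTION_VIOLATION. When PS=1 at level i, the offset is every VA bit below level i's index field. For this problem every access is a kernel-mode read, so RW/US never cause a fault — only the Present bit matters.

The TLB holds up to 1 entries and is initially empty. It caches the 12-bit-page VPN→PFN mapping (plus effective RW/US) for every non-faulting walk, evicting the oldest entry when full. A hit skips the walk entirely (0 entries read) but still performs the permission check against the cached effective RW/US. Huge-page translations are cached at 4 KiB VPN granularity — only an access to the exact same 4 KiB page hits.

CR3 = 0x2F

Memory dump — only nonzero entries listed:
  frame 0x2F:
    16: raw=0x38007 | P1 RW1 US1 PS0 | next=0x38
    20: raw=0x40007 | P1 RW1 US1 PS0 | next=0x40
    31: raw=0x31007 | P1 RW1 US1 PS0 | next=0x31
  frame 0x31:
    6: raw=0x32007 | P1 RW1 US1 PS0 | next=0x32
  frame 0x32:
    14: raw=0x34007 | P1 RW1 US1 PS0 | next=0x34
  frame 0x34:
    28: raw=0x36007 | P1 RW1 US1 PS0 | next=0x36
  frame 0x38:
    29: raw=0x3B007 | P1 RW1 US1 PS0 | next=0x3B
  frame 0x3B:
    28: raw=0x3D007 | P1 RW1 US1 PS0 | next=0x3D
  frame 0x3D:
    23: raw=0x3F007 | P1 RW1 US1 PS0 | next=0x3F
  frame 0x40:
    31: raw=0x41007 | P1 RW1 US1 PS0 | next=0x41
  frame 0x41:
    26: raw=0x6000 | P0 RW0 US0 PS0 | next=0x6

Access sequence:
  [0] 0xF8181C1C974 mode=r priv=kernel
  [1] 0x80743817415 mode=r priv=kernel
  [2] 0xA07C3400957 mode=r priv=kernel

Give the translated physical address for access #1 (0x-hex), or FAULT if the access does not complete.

Walk each access:
#0 VA=0xF8181C1C974 (r,kernel):
  [0] read 0x2F idx=31: raw=0x31007 flags P=1 W=1 U=1 S=0
  [1] read 0x31 idx=6: raw=0x32007 flags P=1 W=1 U=1 S=0
  [2] read 0x32 idx=14: raw=0x34007 flags P=1 W=1 U=1 S=0
  [3] read 0x34 idx=28: raw=0x36007 flags P=1 W=1 U=1 S=0
  → PA=0x36974  (4 entries read)
#1 VA=0x80743817415 (r,kernel):
  [0] read 0x2F idx=16: raw=0x38007 flags P=1 W=1 U=1 S=0
  [1] read 0x38 idx=29: raw=0x3B007 flags P=1 W=1 U=1 S=0
  [2] read 0x3B idx=28: raw=0x3D007 flags P=1 W=1 U=1 S=0
  [3] read 0x3D idx=23: raw=0x3F007 flags P=1 W=1 U=1 S=0
  → PA=0x3F415  (4 entries read)
#2 VA=0xA07C3400957 (r,kernel):
  [0] read 0x2F idx=20: raw=0x40007 flags P=1 W=1 U=1 S=0
  [1] read 0x40 idx=31: raw=0x41007 flags P=1 W=1 U=1 S=0
  [2] read 0x41 idx=26: raw=0x6000 flags P=0 W=0 U=0 S=0
  ✗ PAGE_NOT_PRESENT  [3 reads]

Access #1 PA: 0x3F415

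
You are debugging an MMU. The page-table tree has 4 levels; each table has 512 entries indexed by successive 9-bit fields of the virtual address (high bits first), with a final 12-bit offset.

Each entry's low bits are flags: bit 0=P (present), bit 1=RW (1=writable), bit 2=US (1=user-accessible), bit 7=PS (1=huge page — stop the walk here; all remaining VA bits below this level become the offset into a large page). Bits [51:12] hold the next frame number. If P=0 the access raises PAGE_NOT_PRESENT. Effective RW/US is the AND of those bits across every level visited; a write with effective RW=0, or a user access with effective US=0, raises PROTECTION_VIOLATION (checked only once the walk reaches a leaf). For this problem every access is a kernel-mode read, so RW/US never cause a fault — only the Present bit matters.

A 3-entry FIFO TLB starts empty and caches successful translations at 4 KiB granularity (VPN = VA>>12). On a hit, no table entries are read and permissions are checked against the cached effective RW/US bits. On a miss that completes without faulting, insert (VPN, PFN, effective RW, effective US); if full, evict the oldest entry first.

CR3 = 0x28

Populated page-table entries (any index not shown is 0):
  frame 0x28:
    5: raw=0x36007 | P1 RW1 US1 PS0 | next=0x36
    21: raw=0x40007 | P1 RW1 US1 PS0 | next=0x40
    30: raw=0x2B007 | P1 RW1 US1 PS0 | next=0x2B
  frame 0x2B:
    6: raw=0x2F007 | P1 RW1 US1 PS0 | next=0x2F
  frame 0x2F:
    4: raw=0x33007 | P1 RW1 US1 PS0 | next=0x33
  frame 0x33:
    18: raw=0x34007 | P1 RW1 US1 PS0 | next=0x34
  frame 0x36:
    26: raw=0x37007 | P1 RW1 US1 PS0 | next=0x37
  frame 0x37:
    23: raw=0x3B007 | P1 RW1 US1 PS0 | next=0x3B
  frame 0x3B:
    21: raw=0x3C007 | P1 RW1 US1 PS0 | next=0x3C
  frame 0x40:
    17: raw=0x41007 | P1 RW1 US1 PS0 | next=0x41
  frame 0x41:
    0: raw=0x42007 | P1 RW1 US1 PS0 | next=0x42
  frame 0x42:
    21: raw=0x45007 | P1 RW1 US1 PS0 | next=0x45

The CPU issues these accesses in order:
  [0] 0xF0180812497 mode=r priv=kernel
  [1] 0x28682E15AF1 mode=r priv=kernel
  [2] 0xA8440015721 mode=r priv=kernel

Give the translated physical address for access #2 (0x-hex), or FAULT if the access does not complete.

Per-access translation:
#0 VA=0xF0180812497 (r,kernel):
  L0: frame=0x28 idx=30 entry=0x2B007 [P=1 RW=1 US=1 PS=0]
  L1: frame=0x2B idx=6 entry=0x2F007 [P=1 RW=1 US=1 PS=0]
  L2: frame=0x2F idx=4 entry=0x33007 [P=1 RW=1 US=1 PS=0]
  L3: frame=0x33 idx=18 entry=0x34007 [P=1 RW=1 US=1 PS=0]
  → PA=0x34497  (4 entries read)
#1 VA=0x28682E15AF1 (r,kernel):
  L0: frame=0x28 idx=5 entry=0x36007 [P=1 RW=1 US=1 PS=0]
  L1: frame=0x36 idx=26 entry=0x37007 [P=1 RW=1 US=1 PS=0]
  L2: frame=0x37 idx=23 entry=0x3B007 [P=1 RW=1 US=1 PS=0]
  L3: frame=0x3B idx=21 entry=0x3C007 [P=1 RW=1 US=1 PS=0]
  → PA=0x3CAF1  (4 entries read)
#2 VA=0xA8440015721 (r,kernel):
  L0: frame=0x28 idx=21 entry=0x40007 [P=1 RW=1 US=1 PS=0]
  L1: frame=0x40 idx=17 entry=0x41007 [P=1 RW=1 US=1 PS=0]
  L2: frame=0x41 idx=0 entry=0x42007 [P=1 RW=1 US=1 PS=0]
  L3: frame=0x42 idx=21 entry=0x45007 [P=1 RW=1 US=1 PS=0]
  → PA=0x45721  (4 entries read)

Access #2 PA: 0x45721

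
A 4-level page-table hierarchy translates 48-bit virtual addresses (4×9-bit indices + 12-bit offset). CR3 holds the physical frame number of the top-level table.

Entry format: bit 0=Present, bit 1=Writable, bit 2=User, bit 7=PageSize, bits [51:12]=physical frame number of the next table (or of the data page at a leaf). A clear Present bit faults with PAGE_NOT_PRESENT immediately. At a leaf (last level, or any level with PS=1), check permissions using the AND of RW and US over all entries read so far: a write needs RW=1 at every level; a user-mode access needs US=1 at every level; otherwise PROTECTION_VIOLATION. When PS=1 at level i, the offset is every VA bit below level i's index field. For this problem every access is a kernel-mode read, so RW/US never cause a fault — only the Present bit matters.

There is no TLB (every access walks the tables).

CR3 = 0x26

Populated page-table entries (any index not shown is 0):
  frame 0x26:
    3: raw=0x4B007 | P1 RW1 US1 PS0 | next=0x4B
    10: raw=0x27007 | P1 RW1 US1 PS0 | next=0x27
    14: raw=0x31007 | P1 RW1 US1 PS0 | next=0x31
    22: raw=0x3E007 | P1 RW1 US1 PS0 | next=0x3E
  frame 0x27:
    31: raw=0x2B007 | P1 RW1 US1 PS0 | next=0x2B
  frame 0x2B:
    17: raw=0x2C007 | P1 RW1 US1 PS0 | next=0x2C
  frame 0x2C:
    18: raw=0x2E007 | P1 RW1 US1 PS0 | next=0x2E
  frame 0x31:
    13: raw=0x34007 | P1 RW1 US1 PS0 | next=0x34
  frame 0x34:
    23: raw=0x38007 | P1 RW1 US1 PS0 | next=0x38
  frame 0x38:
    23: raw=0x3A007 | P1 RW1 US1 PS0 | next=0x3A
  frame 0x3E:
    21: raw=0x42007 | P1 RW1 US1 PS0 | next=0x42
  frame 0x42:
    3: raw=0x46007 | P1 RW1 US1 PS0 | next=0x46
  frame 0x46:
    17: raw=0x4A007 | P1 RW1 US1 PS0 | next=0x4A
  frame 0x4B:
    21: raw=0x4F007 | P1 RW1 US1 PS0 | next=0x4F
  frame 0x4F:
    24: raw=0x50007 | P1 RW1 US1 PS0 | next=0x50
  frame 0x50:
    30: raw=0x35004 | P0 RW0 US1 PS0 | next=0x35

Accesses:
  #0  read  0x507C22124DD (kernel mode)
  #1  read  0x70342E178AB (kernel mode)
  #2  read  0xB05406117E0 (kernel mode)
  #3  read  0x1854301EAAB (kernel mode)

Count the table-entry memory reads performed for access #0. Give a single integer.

Trace:
#0 VA=0x507C22124DD (r,kernel):
  [0] read 0x26 idx=10: raw=0x27007 flags P=1 W=1 U=1 S=0
  [1] read 0x27 idx=31: raw=0x2B007 flags P=1 W=1 U=1 S=0
  [2] read 0x2B idx=17: raw=0x2C007 flags P=1 W=1 U=1 S=0
  [3] read 0x2C idx=18: raw=0x2E007 flags P=1 W=1 U=1 S=0
  ⇒ phys 0x2E4DD  [4 reads]
#1 VA=0x70342E178AB (r,kernel):
  [0] read 0x26 idx=14: raw=0x31007 flags P=1 W=1 U=1 S=0
  [1] read 0x31 idx=13: raw=0x34007 flags P=1 W=1 U=1 S=0
  [2] read 0x34 idx=23: raw=0x38007 flags P=1 W=1 U=1 S=0
  [3] read 0x38 idx=23: raw=0x3A007 flags P=1 W=1 U=1 S=0
  ⇒ phys 0x3A8AB  [4 reads]
#2 VA=0xB05406117E0 (r,kernel):
  [0] read 0x26 idx=22: raw=0x3E007 flags P=1 W=1 U=1 S=0
  [1] read 0x3E idx=21: raw=0x42007 flags P=1 W=1 U=1 S=0
  [2] read 0x42 idx=3: raw=0x46007 flags P=1 W=1 U=1 S=0
  [3] read 0x46 idx=17: raw=0x4A007 flags P=1 W=1 U=1 S=0
  ⇒ phys 0x4A7E0  [4 reads]
#3 VA=0x1854301EAAB (r,kernel):
  [0] read 0x26 idx=3: raw=0x4B007 flags P=1 W=1 U=1 S=0
  [1] read 0x4B idx=21: raw=0x4F007 flags P=1 W=1 U=1 S=0
  [2] read 0x4F idx=24: raw=0x50007 flags P=1 W=1 U=1 S=0
  [3] read 0x50 idx=30: raw=0x35004 flags P=0 W=0 U=1 S=0
  ⇒ fault: PAGE_NOT_PRESENT  — 4 lookups

Entries read for #0: 4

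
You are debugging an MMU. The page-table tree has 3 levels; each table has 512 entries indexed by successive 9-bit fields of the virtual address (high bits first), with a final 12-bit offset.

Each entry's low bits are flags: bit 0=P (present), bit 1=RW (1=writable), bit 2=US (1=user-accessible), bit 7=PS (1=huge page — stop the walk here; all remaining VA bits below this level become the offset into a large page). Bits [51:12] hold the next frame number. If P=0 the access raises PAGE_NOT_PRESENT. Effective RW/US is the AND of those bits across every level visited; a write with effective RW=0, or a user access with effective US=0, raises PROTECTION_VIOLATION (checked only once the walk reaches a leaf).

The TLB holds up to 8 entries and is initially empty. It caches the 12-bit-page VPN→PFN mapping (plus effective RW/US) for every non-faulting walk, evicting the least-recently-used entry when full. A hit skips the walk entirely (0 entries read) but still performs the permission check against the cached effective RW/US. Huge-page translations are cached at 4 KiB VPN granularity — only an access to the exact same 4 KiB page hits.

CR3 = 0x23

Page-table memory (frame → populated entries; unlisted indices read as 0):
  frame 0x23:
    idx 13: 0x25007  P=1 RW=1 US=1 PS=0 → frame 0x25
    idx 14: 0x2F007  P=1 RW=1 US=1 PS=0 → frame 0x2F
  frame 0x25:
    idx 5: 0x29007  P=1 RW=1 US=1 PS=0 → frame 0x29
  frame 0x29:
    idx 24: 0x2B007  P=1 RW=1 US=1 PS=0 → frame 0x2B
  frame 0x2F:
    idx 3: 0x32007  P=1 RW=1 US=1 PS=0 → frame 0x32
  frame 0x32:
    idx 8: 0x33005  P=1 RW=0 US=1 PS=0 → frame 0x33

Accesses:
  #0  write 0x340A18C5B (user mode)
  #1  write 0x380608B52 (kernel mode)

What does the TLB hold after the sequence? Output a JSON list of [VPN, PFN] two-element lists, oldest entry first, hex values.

Per-access translation:
#0 VA=0x340A18C5B (w,user):
  [0] read 0x23 idx=13: raw=0x25007 flags P=1 W=1 U=1 S=0
  [1] read 0x25 idx=5: raw=0x29007 flags P=1 W=1 U=1 S=0
  [2] read 0x29 idx=24: raw=0x2B007 flags P=1 W=1 U=1 S=0
  ✓ 0x2BC5B  — 3 lookups
#1 VA=0x380608B52 (w,kernel):
  [0] read 0x23 idx=14: raw=0x2F007 flags P=1 W=1 U=1 S=0
  [1] read 0x2F idx=3: raw=0x32007 flags P=1 W=1 U=1 S=0
  [2] read 0x32 idx=8: raw=0x33005 flags P=1 W=0 U=1 S=0
  ✗ PROTECTION_VIOLATION  [3 reads]

TLB: [["0x340A18", "0x2B"]]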